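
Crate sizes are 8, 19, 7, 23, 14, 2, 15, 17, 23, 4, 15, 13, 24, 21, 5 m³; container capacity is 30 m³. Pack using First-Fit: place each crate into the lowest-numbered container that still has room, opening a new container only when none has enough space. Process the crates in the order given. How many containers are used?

8

container 1: place 8 m³, 22 m³ left
container 1: place 19 m³, 3 m³ left
container 2: place 7 m³, 23 m³ left
container 2: place 23 m³, 0 m³ left
container 3: place 14 m³, 16 m³ left
container 1: place 2 m³, 1 m³ left
container 3: place 15 m³, 1 m³ left
container 4: place 17 m³, 13 m³ left
container 5: place 23 m³, 7 m³ left
container 4: place 4 m³, 9 m³ left
container 6: place 15 m³, 15 m³ left
container 6: place 13 m³, 2 m³ left
container 7: place 24 m³, 6 m³ left
container 8: place 21 m³, 9 m³ left
container 4: place 5 m³, 4 m³ left
Final containers: [8,19,2] [7,23] [14,15] [17,4,5] [23] [15,13] [24] [21].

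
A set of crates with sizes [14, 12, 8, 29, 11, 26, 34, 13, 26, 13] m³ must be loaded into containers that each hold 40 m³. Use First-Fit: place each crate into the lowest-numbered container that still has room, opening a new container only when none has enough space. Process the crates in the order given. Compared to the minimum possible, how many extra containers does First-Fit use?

First-Fit: [14,12,8] [29,11] [26,13] [34] [26,13] → 5 containers.
Total size 186 m³; any packing needs at least ⌈186/40⌉ = 5 containers.
So 5 is already optimal.

0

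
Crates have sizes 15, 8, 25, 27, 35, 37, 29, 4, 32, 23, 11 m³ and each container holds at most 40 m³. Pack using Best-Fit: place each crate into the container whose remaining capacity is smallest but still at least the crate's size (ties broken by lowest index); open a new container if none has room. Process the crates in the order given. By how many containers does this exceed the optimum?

1

Best-Fit: [15,8] [25] [27] [35,4] [37] [29,11] [32] [23] → 8 containers.
Total size 246 m³; any packing needs at least ⌈246/40⌉ = 7 containers.
An optimal packing achieves that bound: [37] [35,4] [32,8] [29,11] [27] [25,15] [23] → 7 containers.
Excess: 8 − 7 = 1.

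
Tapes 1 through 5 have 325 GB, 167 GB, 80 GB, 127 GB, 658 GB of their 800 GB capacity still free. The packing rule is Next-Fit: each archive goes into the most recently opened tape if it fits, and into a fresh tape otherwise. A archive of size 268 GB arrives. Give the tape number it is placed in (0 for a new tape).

5

Next-Fit only looks at tape 5, which has 658 GB free.
268 GB fits there.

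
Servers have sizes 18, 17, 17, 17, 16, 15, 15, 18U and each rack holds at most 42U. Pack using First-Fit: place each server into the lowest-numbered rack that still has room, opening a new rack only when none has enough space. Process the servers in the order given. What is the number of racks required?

4

18U → rack 1 (remaining 24U)
17U → rack 1 (remaining 7U)
17U → rack 2 (remaining 25U)
17U → rack 2 (remaining 8U)
16U → rack 3 (remaining 26U)
15U → rack 3 (remaining 11U)
15U → rack 4 (remaining 27U)
18U → rack 4 (remaining 9U)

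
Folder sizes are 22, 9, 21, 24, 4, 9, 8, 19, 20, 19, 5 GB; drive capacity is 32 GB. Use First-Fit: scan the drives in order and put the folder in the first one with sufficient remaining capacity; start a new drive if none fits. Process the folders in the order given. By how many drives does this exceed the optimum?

0

First-Fit: [22,9] [21,4,5] [24,8] [9,19] [20] [19] → 6 drives.
6 folders exceed 16 GB (half the capacity), and no two of those can share a drive, so at least 6 drives are needed.
So 6 is already optimal.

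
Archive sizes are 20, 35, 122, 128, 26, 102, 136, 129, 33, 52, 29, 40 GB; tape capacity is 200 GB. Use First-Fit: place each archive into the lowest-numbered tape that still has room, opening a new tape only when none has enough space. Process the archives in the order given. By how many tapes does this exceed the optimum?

0

First-Fit: [20,35,122] [128,26,33] [102,52,29] [136,40] [129] → 5 tapes.
Total size 852 GB; any packing needs at least ⌈852/200⌉ = 5 tapes.
So 5 is already optimal.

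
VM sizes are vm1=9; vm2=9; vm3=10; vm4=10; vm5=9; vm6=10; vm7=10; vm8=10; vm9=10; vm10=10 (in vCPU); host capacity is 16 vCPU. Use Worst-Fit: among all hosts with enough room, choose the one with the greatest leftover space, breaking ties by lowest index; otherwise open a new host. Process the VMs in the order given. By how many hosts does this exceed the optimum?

0

Worst-Fit: [9] [9] [10] [10] [9] [10] [10] [10] [10] [10] → 10 hosts.
10 VMs exceed 8 vCPU (half the capacity), and no two of those can share a host, so at least 10 hosts are needed.
So 10 is already optimal.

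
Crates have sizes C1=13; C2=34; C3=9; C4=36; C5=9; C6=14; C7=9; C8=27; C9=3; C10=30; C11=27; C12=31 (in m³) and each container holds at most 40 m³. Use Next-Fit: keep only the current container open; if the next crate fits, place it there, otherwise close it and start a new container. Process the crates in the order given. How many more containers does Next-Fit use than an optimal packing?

2

Next-Fit: [13] [34] [9] [36] [9,14,9] [27,3] [30] [27] [31] → 9 containers.
Total size 242 m³; any packing needs at least ⌈242/40⌉ = 7 containers.
An optimal packing achieves that bound: [36,3] [34] [31,9] [30,9] [27,13] [27,9] [14] → 7 containers.
Excess: 9 − 7 = 2.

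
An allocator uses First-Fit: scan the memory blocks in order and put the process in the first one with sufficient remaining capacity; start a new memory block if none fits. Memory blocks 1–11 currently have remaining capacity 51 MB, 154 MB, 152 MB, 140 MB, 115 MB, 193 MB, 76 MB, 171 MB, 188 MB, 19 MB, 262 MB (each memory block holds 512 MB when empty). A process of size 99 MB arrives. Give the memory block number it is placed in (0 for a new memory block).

Memory blocks with room: memory block 2 (154 MB), memory block 3 (152 MB), memory block 4 (140 MB), memory block 5 (115 MB), memory block 6 (193 MB), memory block 8 (171 MB), memory block 9 (188 MB), memory block 11 (262 MB).
The first with room is memory block 2.

2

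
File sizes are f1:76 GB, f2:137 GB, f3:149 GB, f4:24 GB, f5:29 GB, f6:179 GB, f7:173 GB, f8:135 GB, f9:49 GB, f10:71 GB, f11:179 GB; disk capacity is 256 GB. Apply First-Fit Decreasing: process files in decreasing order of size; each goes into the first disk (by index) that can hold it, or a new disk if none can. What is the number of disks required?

Sorted descending: 179, 179, 173, 149, 137, 135, 76, 71, 49, 29, 24.
disk 1: place 179 GB, 77 GB left
disk 2: place 179 GB, 77 GB left
disk 3: place 173 GB, 83 GB left
disk 4: place 149 GB, 107 GB left
disk 5: place 137 GB, 119 GB left
disk 6: place 135 GB, 121 GB left
disk 1: place 76 GB, 1 GB left
disk 2: place 71 GB, 6 GB left
disk 3: place 49 GB, 34 GB left
disk 3: place 29 GB, 5 GB left
disk 4: place 24 GB, 83 GB left

6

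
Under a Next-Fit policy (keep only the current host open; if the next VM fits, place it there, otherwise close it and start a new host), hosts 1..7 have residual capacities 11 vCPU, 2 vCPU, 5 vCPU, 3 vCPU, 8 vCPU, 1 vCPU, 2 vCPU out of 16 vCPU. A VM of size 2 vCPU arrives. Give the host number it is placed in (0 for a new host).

Next-Fit only looks at host 7, which has 2 vCPU free.
2 vCPU fits there.

7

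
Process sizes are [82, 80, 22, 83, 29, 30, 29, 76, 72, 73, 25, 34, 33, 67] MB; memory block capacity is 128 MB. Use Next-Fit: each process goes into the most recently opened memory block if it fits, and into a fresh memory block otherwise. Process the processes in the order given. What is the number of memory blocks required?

Put 82 MB in memory block 1; 46 MB remain.
Put 80 MB in memory block 2; 48 MB remain.
Put 22 MB in memory block 2; 26 MB remain.
Put 83 MB in memory block 3; 45 MB remain.
Put 29 MB in memory block 3; 16 MB remain.
Put 30 MB in memory block 4; 98 MB remain.
Put 29 MB in memory block 4; 69 MB remain.
Put 76 MB in memory block 5; 52 MB remain.
Put 72 MB in memory block 6; 56 MB remain.
Put 73 MB in memory block 7; 55 MB remain.
Put 25 MB in memory block 7; 30 MB remain.
Put 34 MB in memory block 8; 94 MB remain.
Put 33 MB in memory block 8; 61 MB remain.
Put 67 MB in memory block 9; 61 MB remain.
Final memory blocks: [82] [80,22] [83,29] [30,29] [76] [72] [73,25] [34,33] [67].

9 memory blocks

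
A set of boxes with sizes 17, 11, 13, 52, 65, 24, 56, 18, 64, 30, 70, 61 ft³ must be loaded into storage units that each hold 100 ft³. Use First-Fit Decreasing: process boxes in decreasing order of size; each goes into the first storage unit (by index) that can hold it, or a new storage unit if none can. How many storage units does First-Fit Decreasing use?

6

Sorted descending: 70, 65, 64, 61, 56, 52, 30, 24, 18, 17, 13, 11.
storage unit 1: place 70 ft³, 30 ft³ left
storage unit 2: place 65 ft³, 35 ft³ left
storage unit 3: place 64 ft³, 36 ft³ left
storage unit 4: place 61 ft³, 39 ft³ left
storage unit 5: place 56 ft³, 44 ft³ left
storage unit 6: place 52 ft³, 48 ft³ left
storage unit 1: place 30 ft³, 0 ft³ left
storage unit 2: place 24 ft³, 11 ft³ left
storage unit 3: place 18 ft³, 18 ft³ left
storage unit 3: place 17 ft³, 1 ft³ left
storage unit 4: place 13 ft³, 26 ft³ left
storage unit 2: place 11 ft³, 0 ft³ left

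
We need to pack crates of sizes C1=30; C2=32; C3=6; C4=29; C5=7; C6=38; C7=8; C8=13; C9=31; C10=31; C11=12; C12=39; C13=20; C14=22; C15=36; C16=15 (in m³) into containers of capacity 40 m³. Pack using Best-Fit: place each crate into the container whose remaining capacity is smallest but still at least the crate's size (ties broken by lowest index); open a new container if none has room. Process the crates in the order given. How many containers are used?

container 1: place C1 (30 m³), 10 m³ left
container 2: place C2 (32 m³), 8 m³ left
container 2: place C3 (6 m³), 2 m³ left
container 3: place C4 (29 m³), 11 m³ left
container 1: place C5 (7 m³), 3 m³ left
container 4: place C6 (38 m³), 2 m³ left
container 3: place C7 (8 m³), 3 m³ left
container 5: place C8 (13 m³), 27 m³ left
container 6: place C9 (31 m³), 9 m³ left
container 7: place C10 (31 m³), 9 m³ left
container 5: place C11 (12 m³), 15 m³ left
container 8: place C12 (39 m³), 1 m³ left
container 9: place C13 (20 m³), 20 m³ left
container 10: place C14 (22 m³), 18 m³ left
container 11: place C15 (36 m³), 4 m³ left
container 5: place C16 (15 m³), 0 m³ left
Final containers: [30,7] [32,6] [29,8] [38] [13,12,15] [31] [31] [39] [20] [22] [36].

11 containers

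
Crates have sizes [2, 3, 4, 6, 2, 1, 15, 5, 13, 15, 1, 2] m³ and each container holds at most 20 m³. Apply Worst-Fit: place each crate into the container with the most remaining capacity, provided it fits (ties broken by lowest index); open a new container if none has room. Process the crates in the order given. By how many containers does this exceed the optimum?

0

Worst-Fit: [2,3,4,6,2,1] [15,5] [13,1,2] [15] → 4 containers.
Total size 69 m³; any packing needs at least ⌈69/20⌉ = 4 containers.
So 4 is already optimal.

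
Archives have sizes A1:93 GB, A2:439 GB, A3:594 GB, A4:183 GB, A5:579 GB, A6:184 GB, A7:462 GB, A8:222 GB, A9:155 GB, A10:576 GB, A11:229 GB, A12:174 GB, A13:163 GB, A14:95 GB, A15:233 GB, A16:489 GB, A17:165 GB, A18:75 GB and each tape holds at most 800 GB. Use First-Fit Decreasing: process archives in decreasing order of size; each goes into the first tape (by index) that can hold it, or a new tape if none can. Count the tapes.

Sorted descending: 594, 579, 576, 489, 462, 439, 233, 229, 222, 184, 183, 174, 165, 163, 155, 95, 93, 75.
tape 1: place 594 GB, 206 GB left
tape 2: place 579 GB, 221 GB left
tape 3: place 576 GB, 224 GB left
tape 4: place 489 GB, 311 GB left
tape 5: place 462 GB, 338 GB left
tape 6: place 439 GB, 361 GB left
tape 4: place 233 GB, 78 GB left
tape 5: place 229 GB, 109 GB left
tape 3: place 222 GB, 2 GB left
tape 1: place 184 GB, 22 GB left
tape 2: place 183 GB, 38 GB left
tape 6: place 174 GB, 187 GB left
tape 6: place 165 GB, 22 GB left
tape 7: place 163 GB, 637 GB left
tape 7: place 155 GB, 482 GB left
tape 5: place 95 GB, 14 GB left
tape 7: place 93 GB, 389 GB left
tape 4: place 75 GB, 3 GB left
Final tapes: [594,184] [579,183] [576,222] [489,233,75] [462,229,95] [439,174,165] [163,155,93].

7 tapes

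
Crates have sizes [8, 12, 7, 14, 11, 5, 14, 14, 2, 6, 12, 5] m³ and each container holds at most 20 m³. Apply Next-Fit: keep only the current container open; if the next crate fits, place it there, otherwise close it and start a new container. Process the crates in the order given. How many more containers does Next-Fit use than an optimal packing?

Next-Fit: [8,12] [7] [14] [11,5] [14] [14,2] [6,12] [5] → 8 containers.
Total size 110 m³; any packing needs at least ⌈110/20⌉ = 6 containers.
An optimal packing achieves that bound: [14,6] [14,5] [14,5] [12,8] [12,7] [11,2] → 6 containers.
Excess: 8 − 6 = 2.

2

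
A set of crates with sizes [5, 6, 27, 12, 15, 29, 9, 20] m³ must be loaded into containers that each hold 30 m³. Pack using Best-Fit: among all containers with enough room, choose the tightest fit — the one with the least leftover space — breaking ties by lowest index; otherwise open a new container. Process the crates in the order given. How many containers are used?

5

5 m³ → container 1 (remaining 25 m³)
6 m³ → container 1 (remaining 19 m³)
27 m³ → container 2 (remaining 3 m³)
12 m³ → container 1 (remaining 7 m³)
15 m³ → container 3 (remaining 15 m³)
29 m³ → container 4 (remaining 1 m³)
9 m³ → container 3 (remaining 6 m³)
20 m³ → container 5 (remaining 10 m³)
Final containers: [5,6,12] [27] [15,9] [29] [20].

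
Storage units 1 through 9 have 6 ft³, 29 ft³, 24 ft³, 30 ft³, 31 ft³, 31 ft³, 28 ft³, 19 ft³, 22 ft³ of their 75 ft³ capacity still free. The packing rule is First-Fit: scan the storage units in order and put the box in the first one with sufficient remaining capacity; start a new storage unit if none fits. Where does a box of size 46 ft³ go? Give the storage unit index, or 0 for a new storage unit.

No storage unit has ≥ 46 ft³ free, so a new storage unit is opened.

0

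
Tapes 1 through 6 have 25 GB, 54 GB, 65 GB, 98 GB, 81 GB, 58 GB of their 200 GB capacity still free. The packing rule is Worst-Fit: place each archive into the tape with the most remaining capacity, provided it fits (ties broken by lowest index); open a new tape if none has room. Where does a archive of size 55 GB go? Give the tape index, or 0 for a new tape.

Tapes with room: tape 3 (65 GB), tape 4 (98 GB), tape 5 (81 GB), tape 6 (58 GB).
Most room is tape 4 with 98 GB free.

4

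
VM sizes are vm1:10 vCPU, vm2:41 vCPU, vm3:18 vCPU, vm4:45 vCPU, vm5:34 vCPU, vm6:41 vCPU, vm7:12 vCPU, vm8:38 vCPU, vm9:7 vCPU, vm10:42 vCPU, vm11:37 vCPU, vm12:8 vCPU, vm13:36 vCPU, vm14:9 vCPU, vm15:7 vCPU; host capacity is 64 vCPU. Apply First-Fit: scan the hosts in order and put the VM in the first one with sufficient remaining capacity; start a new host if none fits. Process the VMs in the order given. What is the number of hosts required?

8 hosts

host 1: place vm1 (10 vCPU), 54 vCPU left
host 1: place vm2 (41 vCPU), 13 vCPU left
host 2: place vm3 (18 vCPU), 46 vCPU left
host 2: place vm4 (45 vCPU), 1 vCPU left
host 3: place vm5 (34 vCPU), 30 vCPU left
host 4: place vm6 (41 vCPU), 23 vCPU left
host 1: place vm7 (12 vCPU), 1 vCPU left
host 5: place vm8 (38 vCPU), 26 vCPU left
host 3: place vm9 (7 vCPU), 23 vCPU left
host 6: place vm10 (42 vCPU), 22 vCPU left
host 7: place vm11 (37 vCPU), 27 vCPU left
host 3: place vm12 (8 vCPU), 15 vCPU left
host 8: place vm13 (36 vCPU), 28 vCPU left
host 3: place vm14 (9 vCPU), 6 vCPU left
host 4: place vm15 (7 vCPU), 16 vCPU left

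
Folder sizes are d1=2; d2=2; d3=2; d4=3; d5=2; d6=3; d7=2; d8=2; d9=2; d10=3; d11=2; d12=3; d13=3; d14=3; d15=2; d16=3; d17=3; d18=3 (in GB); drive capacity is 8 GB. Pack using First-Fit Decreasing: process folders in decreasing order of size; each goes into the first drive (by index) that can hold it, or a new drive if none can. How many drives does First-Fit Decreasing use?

6

Sorted descending: 3, 3, 3, 3, 3, 3, 3, 3, 3, 2, 2, 2, 2, 2, 2, 2, 2, 2.
drive 1: place 3 GB, 5 GB left
drive 1: place 3 GB, 2 GB left
drive 2: place 3 GB, 5 GB left
drive 2: place 3 GB, 2 GB left
drive 3: place 3 GB, 5 GB left
drive 3: place 3 GB, 2 GB left
drive 4: place 3 GB, 5 GB left
drive 4: place 3 GB, 2 GB left
drive 5: place 3 GB, 5 GB left
drive 1: place 2 GB, 0 GB left
drive 2: place 2 GB, 0 GB left
drive 3: place 2 GB, 0 GB left
drive 4: place 2 GB, 0 GB left
drive 5: place 2 GB, 3 GB left
drive 5: place 2 GB, 1 GB left
drive 6: place 2 GB, 6 GB left
drive 6: place 2 GB, 4 GB left
drive 6: place 2 GB, 2 GB left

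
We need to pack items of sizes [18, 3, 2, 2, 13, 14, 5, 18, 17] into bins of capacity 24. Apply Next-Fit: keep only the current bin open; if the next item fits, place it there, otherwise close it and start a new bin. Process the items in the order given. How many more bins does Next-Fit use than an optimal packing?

Next-Fit: [18,3,2] [2,13] [14,5] [18] [17] → 5 bins.
5 items exceed 12 (half the capacity), and no two of those can share a bin, so at least 5 bins are needed.
So 5 is already optimal.

0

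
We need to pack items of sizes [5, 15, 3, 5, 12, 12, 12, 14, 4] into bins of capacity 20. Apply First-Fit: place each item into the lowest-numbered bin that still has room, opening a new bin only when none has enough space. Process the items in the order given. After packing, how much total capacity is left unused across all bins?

5 → bin 1 (remaining 15)
15 → bin 1 (remaining 0)
3 → bin 2 (remaining 17)
5 → bin 2 (remaining 12)
12 → bin 2 (remaining 0)
12 → bin 3 (remaining 8)
12 → bin 4 (remaining 8)
14 → bin 5 (remaining 6)
4 → bin 3 (remaining 4)
5 bins × 20 = 100; used 82; unused 18.

18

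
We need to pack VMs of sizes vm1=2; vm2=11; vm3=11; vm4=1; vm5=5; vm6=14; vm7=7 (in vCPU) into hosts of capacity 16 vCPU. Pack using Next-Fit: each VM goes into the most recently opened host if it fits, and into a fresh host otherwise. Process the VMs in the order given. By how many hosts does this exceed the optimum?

1

Next-Fit: [2,11] [11,1] [5] [14] [7] → 5 hosts.
Total size 51 vCPU; any packing needs at least ⌈51/16⌉ = 4 hosts.
An optimal packing achieves that bound: [14,2] [11,5] [11,1] [7] → 4 hosts.
Excess: 5 − 4 = 1.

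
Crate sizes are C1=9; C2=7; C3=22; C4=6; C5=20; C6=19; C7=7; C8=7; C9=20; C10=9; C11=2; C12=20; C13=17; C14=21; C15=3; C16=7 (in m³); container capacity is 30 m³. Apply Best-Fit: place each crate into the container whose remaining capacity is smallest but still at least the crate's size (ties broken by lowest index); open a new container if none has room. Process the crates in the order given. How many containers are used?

C1 (9 m³) → container 1 (remaining 21 m³)
C2 (7 m³) → container 1 (remaining 14 m³)
C3 (22 m³) → container 2 (remaining 8 m³)
C4 (6 m³) → container 2 (remaining 2 m³)
C5 (20 m³) → container 3 (remaining 10 m³)
C6 (19 m³) → container 4 (remaining 11 m³)
C7 (7 m³) → container 3 (remaining 3 m³)
C8 (7 m³) → container 4 (remaining 4 m³)
C9 (20 m³) → container 5 (remaining 10 m³)
C10 (9 m³) → container 5 (remaining 1 m³)
C11 (2 m³) → container 2 (remaining 0 m³)
C12 (20 m³) → container 6 (remaining 10 m³)
C13 (17 m³) → container 7 (remaining 13 m³)
C14 (21 m³) → container 8 (remaining 9 m³)
C15 (3 m³) → container 3 (remaining 0 m³)
C16 (7 m³) → container 8 (remaining 2 m³)

8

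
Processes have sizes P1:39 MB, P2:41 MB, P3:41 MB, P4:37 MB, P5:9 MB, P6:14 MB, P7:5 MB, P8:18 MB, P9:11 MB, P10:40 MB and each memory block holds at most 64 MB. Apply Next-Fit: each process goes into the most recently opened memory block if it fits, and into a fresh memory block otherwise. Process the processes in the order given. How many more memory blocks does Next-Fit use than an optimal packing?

Next-Fit: [39] [41] [41] [37,9,14] [5,18,11] [40] → 6 memory blocks.
5 processes exceed 32 MB (half the capacity), and no two of those can share a memory block, so at least 5 memory blocks are needed.
An optimal packing achieves that bound: [41,18,5] [41,14,9] [40,11] [39] [37] → 5 memory blocks.
Excess: 6 − 5 = 1.

1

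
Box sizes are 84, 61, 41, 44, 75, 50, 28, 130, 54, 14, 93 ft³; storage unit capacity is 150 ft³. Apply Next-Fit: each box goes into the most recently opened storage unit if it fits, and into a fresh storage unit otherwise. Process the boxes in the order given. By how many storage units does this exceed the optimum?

Next-Fit: [84,61] [41,44] [75,50] [28] [130] [54,14] [93] → 7 storage units.
Total size 674 ft³; any packing needs at least ⌈674/150⌉ = 5 storage units.
An optimal packing achieves that bound: [130,14] [93,54] [84,61] [75,50] [44,41,28] → 5 storage units.
Excess: 7 − 5 = 2.

2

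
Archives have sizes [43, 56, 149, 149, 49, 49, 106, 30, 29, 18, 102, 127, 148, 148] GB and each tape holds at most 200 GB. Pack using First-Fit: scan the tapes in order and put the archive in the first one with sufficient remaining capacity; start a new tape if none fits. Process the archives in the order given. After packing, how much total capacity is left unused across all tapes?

397

43 GB → tape 1 (remaining 157 GB)
56 GB → tape 1 (remaining 101 GB)
149 GB → tape 2 (remaining 51 GB)
149 GB → tape 3 (remaining 51 GB)
49 GB → tape 1 (remaining 52 GB)
49 GB → tape 1 (remaining 3 GB)
106 GB → tape 4 (remaining 94 GB)
30 GB → tape 2 (remaining 21 GB)
29 GB → tape 3 (remaining 22 GB)
18 GB → tape 2 (remaining 3 GB)
102 GB → tape 5 (remaining 98 GB)
127 GB → tape 6 (remaining 73 GB)
148 GB → tape 7 (remaining 52 GB)
148 GB → tape 8 (remaining 52 GB)
8 tapes × 200 GB = 1600 GB; used 1203 GB; unused 397 GB.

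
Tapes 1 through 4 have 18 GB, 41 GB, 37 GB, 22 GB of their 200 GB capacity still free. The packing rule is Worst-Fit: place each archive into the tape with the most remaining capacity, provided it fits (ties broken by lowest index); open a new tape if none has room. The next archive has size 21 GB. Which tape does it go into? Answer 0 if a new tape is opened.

Tapes with room: tape 2 (41 GB), tape 3 (37 GB), tape 4 (22 GB).
Most room is tape 2 with 41 GB free.

2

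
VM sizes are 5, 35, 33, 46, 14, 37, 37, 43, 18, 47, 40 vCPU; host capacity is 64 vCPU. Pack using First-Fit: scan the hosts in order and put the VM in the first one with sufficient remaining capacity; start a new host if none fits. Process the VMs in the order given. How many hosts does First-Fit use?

8

5 vCPU → host 1 (remaining 59 vCPU)
35 vCPU → host 1 (remaining 24 vCPU)
33 vCPU → host 2 (remaining 31 vCPU)
46 vCPU → host 3 (remaining 18 vCPU)
14 vCPU → host 1 (remaining 10 vCPU)
37 vCPU → host 4 (remaining 27 vCPU)
37 vCPU → host 5 (remaining 27 vCPU)
43 vCPU → host 6 (remaining 21 vCPU)
18 vCPU → host 2 (remaining 13 vCPU)
47 vCPU → host 7 (remaining 17 vCPU)
40 vCPU → host 8 (remaining 24 vCPU)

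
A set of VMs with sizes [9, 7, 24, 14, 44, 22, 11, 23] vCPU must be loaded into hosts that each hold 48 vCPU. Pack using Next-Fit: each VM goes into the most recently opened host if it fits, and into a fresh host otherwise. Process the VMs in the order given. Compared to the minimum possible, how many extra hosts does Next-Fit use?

Next-Fit: [9,7,24] [14] [44] [22,11] [23] → 5 hosts.
Total size 154 vCPU; any packing needs at least ⌈154/48⌉ = 4 hosts.
An optimal packing achieves that bound: [44] [24,23] [22,14,11] [9,7] → 4 hosts.
Excess: 5 − 4 = 1.

1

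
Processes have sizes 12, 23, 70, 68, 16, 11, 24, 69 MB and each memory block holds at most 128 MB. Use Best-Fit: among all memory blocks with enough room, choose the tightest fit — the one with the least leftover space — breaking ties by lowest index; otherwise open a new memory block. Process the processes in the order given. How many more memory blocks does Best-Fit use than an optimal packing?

0

Best-Fit: [12,23,70,16] [68,11,24] [69] → 3 memory blocks.
Total size 293 MB; any packing needs at least ⌈293/128⌉ = 3 memory blocks.
So 3 is already optimal.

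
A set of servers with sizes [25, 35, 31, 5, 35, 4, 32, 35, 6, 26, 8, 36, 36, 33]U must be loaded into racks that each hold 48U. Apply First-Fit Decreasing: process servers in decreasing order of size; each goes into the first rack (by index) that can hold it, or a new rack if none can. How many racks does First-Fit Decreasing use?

10

Sorted descending: 36, 36, 35, 35, 35, 33, 32, 31, 26, 25, 8, 6, 5, 4.
rack 1: place 36U, 12U left
rack 2: place 36U, 12U left
rack 3: place 35U, 13U left
rack 4: place 35U, 13U left
rack 5: place 35U, 13U left
rack 6: place 33U, 15U left
rack 7: place 32U, 16U left
rack 8: place 31U, 17U left
rack 9: place 26U, 22U left
rack 10: place 25U, 23U left
rack 1: place 8U, 4U left
rack 2: place 6U, 6U left
rack 2: place 5U, 1U left
rack 1: place 4U, 0U left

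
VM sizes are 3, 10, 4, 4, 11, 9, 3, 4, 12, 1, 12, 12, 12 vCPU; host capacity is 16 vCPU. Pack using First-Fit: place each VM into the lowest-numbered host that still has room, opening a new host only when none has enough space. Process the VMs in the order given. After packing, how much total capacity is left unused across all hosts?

31

Put 3 vCPU in host 1; 13 vCPU remain.
Put 10 vCPU in host 1; 3 vCPU remain.
Put 4 vCPU in host 2; 12 vCPU remain.
Put 4 vCPU in host 2; 8 vCPU remain.
Put 11 vCPU in host 3; 5 vCPU remain.
Put 9 vCPU in host 4; 7 vCPU remain.
Put 3 vCPU in host 1; 0 vCPU remain.
Put 4 vCPU in host 2; 4 vCPU remain.
Put 12 vCPU in host 5; 4 vCPU remain.
Put 1 vCPU in host 2; 3 vCPU remain.
Put 12 vCPU in host 6; 4 vCPU remain.
Put 12 vCPU in host 7; 4 vCPU remain.
Put 12 vCPU in host 8; 4 vCPU remain.
8 hosts × 16 vCPU = 128 vCPU; used 97 vCPU; unused 31 vCPU.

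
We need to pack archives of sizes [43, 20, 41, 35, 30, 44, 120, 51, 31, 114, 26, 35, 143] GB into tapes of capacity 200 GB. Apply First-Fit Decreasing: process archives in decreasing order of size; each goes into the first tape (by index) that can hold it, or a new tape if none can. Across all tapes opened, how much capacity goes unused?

Sorted descending: 143, 120, 114, 51, 44, 43, 41, 35, 35, 31, 30, 26, 20.
Put 143 GB in tape 1; 57 GB remain.
Put 120 GB in tape 2; 80 GB remain.
Put 114 GB in tape 3; 86 GB remain.
Put 51 GB in tape 1; 6 GB remain.
Put 44 GB in tape 2; 36 GB remain.
Put 43 GB in tape 3; 43 GB remain.
Put 41 GB in tape 3; 2 GB remain.
Put 35 GB in tape 2; 1 GB remain.
Put 35 GB in tape 4; 165 GB remain.
Put 31 GB in tape 4; 134 GB remain.
Put 30 GB in tape 4; 104 GB remain.
Put 26 GB in tape 4; 78 GB remain.
Put 20 GB in tape 4; 58 GB remain.
4 tapes × 200 GB = 800 GB; used 733 GB; unused 67 GB.

67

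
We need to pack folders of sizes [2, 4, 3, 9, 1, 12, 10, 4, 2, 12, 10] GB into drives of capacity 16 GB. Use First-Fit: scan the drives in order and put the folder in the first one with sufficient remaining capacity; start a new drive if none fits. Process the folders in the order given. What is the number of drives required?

drive 1: place 2 GB, 14 GB left
drive 1: place 4 GB, 10 GB left
drive 1: place 3 GB, 7 GB left
drive 2: place 9 GB, 7 GB left
drive 1: place 1 GB, 6 GB left
drive 3: place 12 GB, 4 GB left
drive 4: place 10 GB, 6 GB left
drive 1: place 4 GB, 2 GB left
drive 1: place 2 GB, 0 GB left
drive 5: place 12 GB, 4 GB left
drive 6: place 10 GB, 6 GB left

6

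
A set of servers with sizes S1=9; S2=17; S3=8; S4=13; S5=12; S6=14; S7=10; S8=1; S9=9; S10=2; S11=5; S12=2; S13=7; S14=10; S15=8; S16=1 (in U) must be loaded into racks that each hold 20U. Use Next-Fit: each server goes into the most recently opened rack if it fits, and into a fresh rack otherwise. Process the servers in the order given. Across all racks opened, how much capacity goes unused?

rack 1: place S1 (9U), 11U left
rack 2: place S2 (17U), 3U left
rack 3: place S3 (8U), 12U left
rack 4: place S4 (13U), 7U left
rack 5: place S5 (12U), 8U left
rack 6: place S6 (14U), 6U left
rack 7: place S7 (10U), 10U left
rack 7: place S8 (1U), 9U left
rack 7: place S9 (9U), 0U left
rack 8: place S10 (2U), 18U left
rack 8: place S11 (5U), 13U left
rack 8: place S12 (2U), 11U left
rack 8: place S13 (7U), 4U left
rack 9: place S14 (10U), 10U left
rack 9: place S15 (8U), 2U left
rack 9: place S16 (1U), 1U left
9 racks × 20U = 180U; used 128U; unused 52U.

52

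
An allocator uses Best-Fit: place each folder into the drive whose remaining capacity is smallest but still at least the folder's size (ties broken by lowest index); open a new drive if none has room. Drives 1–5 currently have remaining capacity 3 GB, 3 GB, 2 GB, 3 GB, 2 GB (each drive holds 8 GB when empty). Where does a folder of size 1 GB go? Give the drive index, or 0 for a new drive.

Drives with room: drive 1 (3 GB), drive 2 (3 GB), drive 3 (2 GB), drive 4 (3 GB), drive 5 (2 GB).
Tightest fit is drive 3 with 2 GB free.

3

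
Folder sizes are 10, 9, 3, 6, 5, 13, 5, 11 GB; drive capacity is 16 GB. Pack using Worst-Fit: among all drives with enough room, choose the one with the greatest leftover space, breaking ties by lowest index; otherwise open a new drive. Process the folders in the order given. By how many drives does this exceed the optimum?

Worst-Fit: [10,6] [9,3] [5,5] [13] [11] → 5 drives.
Total size 62 GB; any packing needs at least ⌈62/16⌉ = 4 drives.
An optimal packing achieves that bound: [13,3] [11,5] [10,6] [9,5] → 4 drives.
Excess: 5 − 4 = 1.

1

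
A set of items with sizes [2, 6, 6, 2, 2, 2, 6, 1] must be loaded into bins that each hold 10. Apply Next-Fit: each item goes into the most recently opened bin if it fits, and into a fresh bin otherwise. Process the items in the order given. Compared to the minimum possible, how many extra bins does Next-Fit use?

Next-Fit: [2,6] [6,2,2] [2,6,1] → 3 bins.
Total size 27; any packing needs at least ⌈27/10⌉ = 3 bins.
So 3 is already optimal.

0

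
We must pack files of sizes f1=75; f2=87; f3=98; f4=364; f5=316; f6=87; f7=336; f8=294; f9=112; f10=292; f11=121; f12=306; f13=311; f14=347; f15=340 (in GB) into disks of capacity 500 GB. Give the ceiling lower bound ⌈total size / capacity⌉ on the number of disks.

Total size = 75 + 87 + 98 + 364 + 316 + 87 + 336 + 294 + 112 + 292 + 121 + 306 + 311 + 347 + 340 = 3486 GB.
⌈3486 / 500⌉ = 7.

7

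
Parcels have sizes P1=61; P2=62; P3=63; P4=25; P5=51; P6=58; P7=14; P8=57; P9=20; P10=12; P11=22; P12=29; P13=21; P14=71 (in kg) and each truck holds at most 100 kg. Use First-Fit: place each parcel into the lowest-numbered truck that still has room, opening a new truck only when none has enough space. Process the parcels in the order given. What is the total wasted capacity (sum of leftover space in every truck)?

Put P1 (61 kg) in truck 1; 39 kg remain.
Put P2 (62 kg) in truck 2; 38 kg remain.
Put P3 (63 kg) in truck 3; 37 kg remain.
Put P4 (25 kg) in truck 1; 14 kg remain.
Put P5 (51 kg) in truck 4; 49 kg remain.
Put P6 (58 kg) in truck 5; 42 kg remain.
Put P7 (14 kg) in truck 1; 0 kg remain.
Put P8 (57 kg) in truck 6; 43 kg remain.
Put P9 (20 kg) in truck 2; 18 kg remain.
Put P10 (12 kg) in truck 2; 6 kg remain.
Put P11 (22 kg) in truck 3; 15 kg remain.
Put P12 (29 kg) in truck 4; 20 kg remain.
Put P13 (21 kg) in truck 5; 21 kg remain.
Put P14 (71 kg) in truck 7; 29 kg remain.
7 trucks × 100 kg = 700 kg; used 566 kg; unused 134 kg.

134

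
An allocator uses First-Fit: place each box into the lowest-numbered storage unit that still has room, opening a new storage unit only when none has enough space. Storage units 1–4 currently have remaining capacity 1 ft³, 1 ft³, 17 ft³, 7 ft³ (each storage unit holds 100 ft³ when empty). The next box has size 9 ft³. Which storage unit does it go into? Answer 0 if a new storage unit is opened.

3

Storage units with room: storage unit 3 (17 ft³).
The first with room is storage unit 3.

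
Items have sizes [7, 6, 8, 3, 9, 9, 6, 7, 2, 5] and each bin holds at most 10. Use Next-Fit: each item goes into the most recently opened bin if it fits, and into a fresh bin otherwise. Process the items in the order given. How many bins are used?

bin 1: place 7, 3 left
bin 2: place 6, 4 left
bin 3: place 8, 2 left
bin 4: place 3, 7 left
bin 5: place 9, 1 left
bin 6: place 9, 1 left
bin 7: place 6, 4 left
bin 8: place 7, 3 left
bin 8: place 2, 1 left
bin 9: place 5, 5 left
Final bins: [7] [6] [8] [3] [9] [9] [6] [7,2] [5].

9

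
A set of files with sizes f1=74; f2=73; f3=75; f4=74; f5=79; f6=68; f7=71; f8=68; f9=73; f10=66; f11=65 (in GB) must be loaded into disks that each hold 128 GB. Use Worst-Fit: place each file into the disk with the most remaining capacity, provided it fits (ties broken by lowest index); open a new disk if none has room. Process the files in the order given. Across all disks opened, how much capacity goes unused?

622

disk 1: place f1 (74 GB), 54 GB left
disk 2: place f2 (73 GB), 55 GB left
disk 3: place f3 (75 GB), 53 GB left
disk 4: place f4 (74 GB), 54 GB left
disk 5: place f5 (79 GB), 49 GB left
disk 6: place f6 (68 GB), 60 GB left
disk 7: place f7 (71 GB), 57 GB left
disk 8: place f8 (68 GB), 60 GB left
disk 9: place f9 (73 GB), 55 GB left
disk 10: place f10 (66 GB), 62 GB left
disk 11: place f11 (65 GB), 63 GB left
11 disks × 128 GB = 1408 GB; used 786 GB; unused 622 GB.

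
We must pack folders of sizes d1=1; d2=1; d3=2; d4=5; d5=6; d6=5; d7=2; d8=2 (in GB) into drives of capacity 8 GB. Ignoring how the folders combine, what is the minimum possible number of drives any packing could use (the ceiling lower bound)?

3

Total size = 1 + 1 + 2 + 5 + 6 + 5 + 2 + 2 = 24 GB.
⌈24 / 8⌉ = 3.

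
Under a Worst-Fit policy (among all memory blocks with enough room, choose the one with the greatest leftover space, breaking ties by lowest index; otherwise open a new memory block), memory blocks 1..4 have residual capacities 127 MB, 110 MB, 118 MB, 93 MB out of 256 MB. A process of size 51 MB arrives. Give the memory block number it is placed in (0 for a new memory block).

Memory blocks with room: memory block 1 (127 MB), memory block 2 (110 MB), memory block 3 (118 MB), memory block 4 (93 MB).
Most room is memory block 1 with 127 MB free.

1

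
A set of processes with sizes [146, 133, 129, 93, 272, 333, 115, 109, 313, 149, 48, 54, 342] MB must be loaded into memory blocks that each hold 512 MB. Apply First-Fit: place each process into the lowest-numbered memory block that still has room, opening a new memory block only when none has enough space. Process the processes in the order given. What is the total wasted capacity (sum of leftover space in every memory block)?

324

Put 146 MB in memory block 1; 366 MB remain.
Put 133 MB in memory block 1; 233 MB remain.
Put 129 MB in memory block 1; 104 MB remain.
Put 93 MB in memory block 1; 11 MB remain.
Put 272 MB in memory block 2; 240 MB remain.
Put 333 MB in memory block 3; 179 MB remain.
Put 115 MB in memory block 2; 125 MB remain.
Put 109 MB in memory block 2; 16 MB remain.
Put 313 MB in memory block 4; 199 MB remain.
Put 149 MB in memory block 3; 30 MB remain.
Put 48 MB in memory block 4; 151 MB remain.
Put 54 MB in memory block 4; 97 MB remain.
Put 342 MB in memory block 5; 170 MB remain.
5 memory blocks × 512 MB = 2560 MB; used 2236 MB; unused 324 MB.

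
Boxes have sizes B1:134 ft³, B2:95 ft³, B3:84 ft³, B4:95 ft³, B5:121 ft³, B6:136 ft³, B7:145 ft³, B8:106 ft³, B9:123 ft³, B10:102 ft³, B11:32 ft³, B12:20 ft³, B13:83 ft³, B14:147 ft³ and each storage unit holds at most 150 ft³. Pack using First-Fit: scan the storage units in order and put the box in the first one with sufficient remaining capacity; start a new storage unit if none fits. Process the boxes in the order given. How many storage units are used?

12

B1 (134 ft³) → storage unit 1 (remaining 16 ft³)
B2 (95 ft³) → storage unit 2 (remaining 55 ft³)
B3 (84 ft³) → storage unit 3 (remaining 66 ft³)
B4 (95 ft³) → storage unit 4 (remaining 55 ft³)
B5 (121 ft³) → storage unit 5 (remaining 29 ft³)
B6 (136 ft³) → storage unit 6 (remaining 14 ft³)
B7 (145 ft³) → storage unit 7 (remaining 5 ft³)
B8 (106 ft³) → storage unit 8 (remaining 44 ft³)
B9 (123 ft³) → storage unit 9 (remaining 27 ft³)
B10 (102 ft³) → storage unit 10 (remaining 48 ft³)
B11 (32 ft³) → storage unit 2 (remaining 23 ft³)
B12 (20 ft³) → storage unit 2 (remaining 3 ft³)
B13 (83 ft³) → storage unit 11 (remaining 67 ft³)
B14 (147 ft³) → storage unit 12 (remaining 3 ft³)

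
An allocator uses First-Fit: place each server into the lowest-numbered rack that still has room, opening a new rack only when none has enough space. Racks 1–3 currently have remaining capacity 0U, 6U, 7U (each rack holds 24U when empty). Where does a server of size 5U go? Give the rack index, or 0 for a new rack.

Racks with room: rack 2 (6U), rack 3 (7U).
The first with room is rack 2.

2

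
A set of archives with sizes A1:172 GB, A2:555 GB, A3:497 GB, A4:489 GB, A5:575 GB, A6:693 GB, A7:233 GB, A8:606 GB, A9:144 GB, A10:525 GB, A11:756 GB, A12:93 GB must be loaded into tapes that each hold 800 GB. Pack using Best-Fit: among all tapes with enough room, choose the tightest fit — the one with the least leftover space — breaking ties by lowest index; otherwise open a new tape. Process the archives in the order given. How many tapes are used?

tape 1: place A1 (172 GB), 628 GB left
tape 1: place A2 (555 GB), 73 GB left
tape 2: place A3 (497 GB), 303 GB left
tape 3: place A4 (489 GB), 311 GB left
tape 4: place A5 (575 GB), 225 GB left
tape 5: place A6 (693 GB), 107 GB left
tape 2: place A7 (233 GB), 70 GB left
tape 6: place A8 (606 GB), 194 GB left
tape 6: place A9 (144 GB), 50 GB left
tape 7: place A10 (525 GB), 275 GB left
tape 8: place A11 (756 GB), 44 GB left
tape 5: place A12 (93 GB), 14 GB left
Final tapes: [172,555] [497,233] [489] [575] [693,93] [606,144] [525] [756].

8 tapes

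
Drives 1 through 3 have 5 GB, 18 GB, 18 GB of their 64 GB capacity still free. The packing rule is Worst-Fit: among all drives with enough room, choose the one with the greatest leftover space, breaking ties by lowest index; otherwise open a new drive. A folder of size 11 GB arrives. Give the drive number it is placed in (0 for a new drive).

2

Drives with room: drive 2 (18 GB), drive 3 (18 GB).
Most room is drive 2 with 18 GB free.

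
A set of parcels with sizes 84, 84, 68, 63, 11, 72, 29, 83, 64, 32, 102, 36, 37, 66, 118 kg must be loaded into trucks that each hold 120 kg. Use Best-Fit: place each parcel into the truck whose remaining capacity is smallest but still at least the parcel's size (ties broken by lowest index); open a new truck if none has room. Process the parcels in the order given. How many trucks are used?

10

Put 84 kg in truck 1; 36 kg remain.
Put 84 kg in truck 2; 36 kg remain.
Put 68 kg in truck 3; 52 kg remain.
Put 63 kg in truck 4; 57 kg remain.
Put 11 kg in truck 1; 25 kg remain.
Put 72 kg in truck 5; 48 kg remain.
Put 29 kg in truck 2; 7 kg remain.
Put 83 kg in truck 6; 37 kg remain.
Put 64 kg in truck 7; 56 kg remain.
Put 32 kg in truck 6; 5 kg remain.
Put 102 kg in truck 8; 18 kg remain.
Put 36 kg in truck 5; 12 kg remain.
Put 37 kg in truck 3; 15 kg remain.
Put 66 kg in truck 9; 54 kg remain.
Put 118 kg in truck 10; 2 kg remain.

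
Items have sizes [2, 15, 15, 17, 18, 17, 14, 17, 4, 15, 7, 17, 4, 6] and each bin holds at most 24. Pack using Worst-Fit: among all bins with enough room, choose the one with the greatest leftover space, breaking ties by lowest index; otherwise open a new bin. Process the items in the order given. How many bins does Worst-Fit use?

9

2 → bin 1 (remaining 22)
15 → bin 1 (remaining 7)
15 → bin 2 (remaining 9)
17 → bin 3 (remaining 7)
18 → bin 4 (remaining 6)
17 → bin 5 (remaining 7)
14 → bin 6 (remaining 10)
17 → bin 7 (remaining 7)
4 → bin 6 (remaining 6)
15 → bin 8 (remaining 9)
7 → bin 2 (remaining 2)
17 → bin 9 (remaining 7)
4 → bin 8 (remaining 5)
6 → bin 1 (remaining 1)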